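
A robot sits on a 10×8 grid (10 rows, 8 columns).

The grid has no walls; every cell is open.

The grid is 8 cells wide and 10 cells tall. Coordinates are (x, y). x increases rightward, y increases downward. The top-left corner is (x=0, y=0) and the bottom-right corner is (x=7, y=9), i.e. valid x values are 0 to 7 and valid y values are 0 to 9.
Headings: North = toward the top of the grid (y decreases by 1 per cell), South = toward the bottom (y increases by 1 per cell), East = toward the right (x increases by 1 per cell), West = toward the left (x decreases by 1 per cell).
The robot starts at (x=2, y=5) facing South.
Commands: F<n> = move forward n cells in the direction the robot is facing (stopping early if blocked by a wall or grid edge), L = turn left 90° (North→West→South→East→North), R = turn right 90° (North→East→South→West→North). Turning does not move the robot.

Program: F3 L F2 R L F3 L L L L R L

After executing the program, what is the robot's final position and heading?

Answer: Final position: (x=7, y=8), facing East

Derivation:
Start: (x=2, y=5), facing South
  F3: move forward 3, now at (x=2, y=8)
  L: turn left, now facing East
  F2: move forward 2, now at (x=4, y=8)
  R: turn right, now facing South
  L: turn left, now facing East
  F3: move forward 3, now at (x=7, y=8)
  L: turn left, now facing North
  L: turn left, now facing West
  L: turn left, now facing South
  L: turn left, now facing East
  R: turn right, now facing South
  L: turn left, now facing East
Final: (x=7, y=8), facing East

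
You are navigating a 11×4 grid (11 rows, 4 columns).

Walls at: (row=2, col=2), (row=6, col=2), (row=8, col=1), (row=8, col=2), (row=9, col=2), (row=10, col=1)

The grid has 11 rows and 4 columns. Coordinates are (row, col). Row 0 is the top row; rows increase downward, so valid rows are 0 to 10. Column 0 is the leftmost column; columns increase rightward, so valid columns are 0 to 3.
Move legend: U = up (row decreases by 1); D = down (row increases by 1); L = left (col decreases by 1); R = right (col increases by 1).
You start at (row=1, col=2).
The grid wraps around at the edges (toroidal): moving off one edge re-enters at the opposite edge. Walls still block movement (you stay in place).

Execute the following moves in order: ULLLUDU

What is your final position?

Start: (row=1, col=2)
  U (up): (row=1, col=2) -> (row=0, col=2)
  L (left): (row=0, col=2) -> (row=0, col=1)
  L (left): (row=0, col=1) -> (row=0, col=0)
  L (left): (row=0, col=0) -> (row=0, col=3)
  U (up): (row=0, col=3) -> (row=10, col=3)
  D (down): (row=10, col=3) -> (row=0, col=3)
  U (up): (row=0, col=3) -> (row=10, col=3)
Final: (row=10, col=3)

Answer: Final position: (row=10, col=3)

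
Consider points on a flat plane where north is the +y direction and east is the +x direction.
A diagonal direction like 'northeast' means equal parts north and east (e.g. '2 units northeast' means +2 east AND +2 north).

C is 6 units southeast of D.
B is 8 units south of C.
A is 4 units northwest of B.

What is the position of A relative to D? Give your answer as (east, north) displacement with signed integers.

Place D at the origin (east=0, north=0).
  C is 6 units southeast of D: delta (east=+6, north=-6); C at (east=6, north=-6).
  B is 8 units south of C: delta (east=+0, north=-8); B at (east=6, north=-14).
  A is 4 units northwest of B: delta (east=-4, north=+4); A at (east=2, north=-10).
Therefore A relative to D: (east=2, north=-10).

Answer: A is at (east=2, north=-10) relative to D.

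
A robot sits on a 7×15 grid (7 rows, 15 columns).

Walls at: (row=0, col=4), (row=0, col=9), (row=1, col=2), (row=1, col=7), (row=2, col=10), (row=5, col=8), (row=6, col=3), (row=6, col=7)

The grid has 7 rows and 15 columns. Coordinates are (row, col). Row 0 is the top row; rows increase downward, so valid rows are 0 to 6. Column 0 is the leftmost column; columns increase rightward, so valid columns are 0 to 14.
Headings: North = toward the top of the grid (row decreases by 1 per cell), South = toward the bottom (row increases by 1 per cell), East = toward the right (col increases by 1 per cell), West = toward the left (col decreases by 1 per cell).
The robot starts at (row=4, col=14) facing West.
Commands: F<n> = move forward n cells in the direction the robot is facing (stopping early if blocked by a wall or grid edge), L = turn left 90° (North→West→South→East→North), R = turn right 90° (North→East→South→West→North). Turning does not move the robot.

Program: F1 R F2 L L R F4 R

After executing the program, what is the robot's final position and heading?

Answer: Final position: (row=2, col=11), facing North

Derivation:
Start: (row=4, col=14), facing West
  F1: move forward 1, now at (row=4, col=13)
  R: turn right, now facing North
  F2: move forward 2, now at (row=2, col=13)
  L: turn left, now facing West
  L: turn left, now facing South
  R: turn right, now facing West
  F4: move forward 2/4 (blocked), now at (row=2, col=11)
  R: turn right, now facing North
Final: (row=2, col=11), facing North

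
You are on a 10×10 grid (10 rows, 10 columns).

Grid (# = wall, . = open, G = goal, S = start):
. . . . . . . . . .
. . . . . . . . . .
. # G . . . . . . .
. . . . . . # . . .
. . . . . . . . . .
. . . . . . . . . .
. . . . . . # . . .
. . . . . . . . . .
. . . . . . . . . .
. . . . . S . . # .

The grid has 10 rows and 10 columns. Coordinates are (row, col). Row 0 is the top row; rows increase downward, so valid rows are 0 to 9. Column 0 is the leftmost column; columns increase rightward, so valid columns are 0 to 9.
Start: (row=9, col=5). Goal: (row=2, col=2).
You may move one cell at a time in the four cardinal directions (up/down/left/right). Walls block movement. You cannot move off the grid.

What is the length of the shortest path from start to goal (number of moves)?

Answer: Shortest path length: 10

Derivation:
BFS from (row=9, col=5) until reaching (row=2, col=2):
  Distance 0: (row=9, col=5)
  Distance 1: (row=8, col=5), (row=9, col=4), (row=9, col=6)
  Distance 2: (row=7, col=5), (row=8, col=4), (row=8, col=6), (row=9, col=3), (row=9, col=7)
  Distance 3: (row=6, col=5), (row=7, col=4), (row=7, col=6), (row=8, col=3), (row=8, col=7), (row=9, col=2)
  Distance 4: (row=5, col=5), (row=6, col=4), (row=7, col=3), (row=7, col=7), (row=8, col=2), (row=8, col=8), (row=9, col=1)
  Distance 5: (row=4, col=5), (row=5, col=4), (row=5, col=6), (row=6, col=3), (row=6, col=7), (row=7, col=2), (row=7, col=8), (row=8, col=1), (row=8, col=9), (row=9, col=0)
  Distance 6: (row=3, col=5), (row=4, col=4), (row=4, col=6), (row=5, col=3), (row=5, col=7), (row=6, col=2), (row=6, col=8), (row=7, col=1), (row=7, col=9), (row=8, col=0), (row=9, col=9)
  Distance 7: (row=2, col=5), (row=3, col=4), (row=4, col=3), (row=4, col=7), (row=5, col=2), (row=5, col=8), (row=6, col=1), (row=6, col=9), (row=7, col=0)
  Distance 8: (row=1, col=5), (row=2, col=4), (row=2, col=6), (row=3, col=3), (row=3, col=7), (row=4, col=2), (row=4, col=8), (row=5, col=1), (row=5, col=9), (row=6, col=0)
  Distance 9: (row=0, col=5), (row=1, col=4), (row=1, col=6), (row=2, col=3), (row=2, col=7), (row=3, col=2), (row=3, col=8), (row=4, col=1), (row=4, col=9), (row=5, col=0)
  Distance 10: (row=0, col=4), (row=0, col=6), (row=1, col=3), (row=1, col=7), (row=2, col=2), (row=2, col=8), (row=3, col=1), (row=3, col=9), (row=4, col=0)  <- goal reached here
One shortest path (10 moves): (row=9, col=5) -> (row=9, col=4) -> (row=9, col=3) -> (row=9, col=2) -> (row=8, col=2) -> (row=7, col=2) -> (row=6, col=2) -> (row=5, col=2) -> (row=4, col=2) -> (row=3, col=2) -> (row=2, col=2)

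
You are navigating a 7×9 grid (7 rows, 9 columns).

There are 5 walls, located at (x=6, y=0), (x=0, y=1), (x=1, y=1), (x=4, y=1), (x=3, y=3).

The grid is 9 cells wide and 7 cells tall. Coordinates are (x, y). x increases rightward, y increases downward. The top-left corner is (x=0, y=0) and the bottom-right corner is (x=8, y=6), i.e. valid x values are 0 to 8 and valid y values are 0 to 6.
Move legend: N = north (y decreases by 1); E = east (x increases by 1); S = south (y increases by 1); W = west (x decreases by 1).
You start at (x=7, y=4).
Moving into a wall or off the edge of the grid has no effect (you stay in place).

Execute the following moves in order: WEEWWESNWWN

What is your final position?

Answer: Final position: (x=5, y=3)

Derivation:
Start: (x=7, y=4)
  W (west): (x=7, y=4) -> (x=6, y=4)
  E (east): (x=6, y=4) -> (x=7, y=4)
  E (east): (x=7, y=4) -> (x=8, y=4)
  W (west): (x=8, y=4) -> (x=7, y=4)
  W (west): (x=7, y=4) -> (x=6, y=4)
  E (east): (x=6, y=4) -> (x=7, y=4)
  S (south): (x=7, y=4) -> (x=7, y=5)
  N (north): (x=7, y=5) -> (x=7, y=4)
  W (west): (x=7, y=4) -> (x=6, y=4)
  W (west): (x=6, y=4) -> (x=5, y=4)
  N (north): (x=5, y=4) -> (x=5, y=3)
Final: (x=5, y=3)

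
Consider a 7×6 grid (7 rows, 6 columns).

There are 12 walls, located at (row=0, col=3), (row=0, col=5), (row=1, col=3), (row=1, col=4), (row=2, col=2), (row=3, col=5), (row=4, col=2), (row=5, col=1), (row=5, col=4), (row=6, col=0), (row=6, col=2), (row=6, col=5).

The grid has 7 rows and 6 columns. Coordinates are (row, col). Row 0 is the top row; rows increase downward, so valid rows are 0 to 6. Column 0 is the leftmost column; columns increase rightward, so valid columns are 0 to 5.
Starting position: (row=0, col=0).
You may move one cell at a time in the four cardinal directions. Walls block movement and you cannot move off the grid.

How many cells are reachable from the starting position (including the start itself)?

BFS flood-fill from (row=0, col=0):
  Distance 0: (row=0, col=0)
  Distance 1: (row=0, col=1), (row=1, col=0)
  Distance 2: (row=0, col=2), (row=1, col=1), (row=2, col=0)
  Distance 3: (row=1, col=2), (row=2, col=1), (row=3, col=0)
  Distance 4: (row=3, col=1), (row=4, col=0)
  Distance 5: (row=3, col=2), (row=4, col=1), (row=5, col=0)
  Distance 6: (row=3, col=3)
  Distance 7: (row=2, col=3), (row=3, col=4), (row=4, col=3)
  Distance 8: (row=2, col=4), (row=4, col=4), (row=5, col=3)
  Distance 9: (row=2, col=5), (row=4, col=5), (row=5, col=2), (row=6, col=3)
  Distance 10: (row=1, col=5), (row=5, col=5), (row=6, col=4)
Total reachable: 28 (grid has 30 open cells total)

Answer: Reachable cells: 28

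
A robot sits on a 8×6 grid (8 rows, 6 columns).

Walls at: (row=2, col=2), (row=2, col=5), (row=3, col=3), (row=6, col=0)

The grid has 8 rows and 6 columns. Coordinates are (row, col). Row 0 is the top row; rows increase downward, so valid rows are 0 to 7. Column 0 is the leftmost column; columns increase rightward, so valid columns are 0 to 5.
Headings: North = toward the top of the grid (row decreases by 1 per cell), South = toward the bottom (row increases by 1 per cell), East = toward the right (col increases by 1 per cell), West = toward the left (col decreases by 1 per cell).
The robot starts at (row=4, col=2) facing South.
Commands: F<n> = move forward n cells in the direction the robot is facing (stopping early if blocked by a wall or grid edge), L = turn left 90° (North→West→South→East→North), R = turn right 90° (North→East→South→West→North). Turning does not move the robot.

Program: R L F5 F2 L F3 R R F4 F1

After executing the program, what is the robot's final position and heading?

Answer: Final position: (row=7, col=0), facing West

Derivation:
Start: (row=4, col=2), facing South
  R: turn right, now facing West
  L: turn left, now facing South
  F5: move forward 3/5 (blocked), now at (row=7, col=2)
  F2: move forward 0/2 (blocked), now at (row=7, col=2)
  L: turn left, now facing East
  F3: move forward 3, now at (row=7, col=5)
  R: turn right, now facing South
  R: turn right, now facing West
  F4: move forward 4, now at (row=7, col=1)
  F1: move forward 1, now at (row=7, col=0)
Final: (row=7, col=0), facing West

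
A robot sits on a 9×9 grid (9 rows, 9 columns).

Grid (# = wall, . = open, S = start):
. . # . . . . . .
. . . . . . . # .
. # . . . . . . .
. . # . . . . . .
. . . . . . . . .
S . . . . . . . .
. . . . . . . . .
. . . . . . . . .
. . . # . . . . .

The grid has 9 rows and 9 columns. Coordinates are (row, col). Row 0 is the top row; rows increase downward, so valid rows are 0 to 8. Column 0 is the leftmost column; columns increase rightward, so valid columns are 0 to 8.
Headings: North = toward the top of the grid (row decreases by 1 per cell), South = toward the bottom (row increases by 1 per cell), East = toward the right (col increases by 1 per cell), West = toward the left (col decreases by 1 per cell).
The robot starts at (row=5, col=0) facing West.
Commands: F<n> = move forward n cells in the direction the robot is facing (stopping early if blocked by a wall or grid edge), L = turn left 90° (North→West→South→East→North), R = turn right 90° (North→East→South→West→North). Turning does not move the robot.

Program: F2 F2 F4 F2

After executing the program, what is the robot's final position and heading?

Start: (row=5, col=0), facing West
  F2: move forward 0/2 (blocked), now at (row=5, col=0)
  F2: move forward 0/2 (blocked), now at (row=5, col=0)
  F4: move forward 0/4 (blocked), now at (row=5, col=0)
  F2: move forward 0/2 (blocked), now at (row=5, col=0)
Final: (row=5, col=0), facing West

Answer: Final position: (row=5, col=0), facing West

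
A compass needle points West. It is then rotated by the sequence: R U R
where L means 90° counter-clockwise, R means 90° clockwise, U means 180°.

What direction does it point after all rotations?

Start: West
  R (right (90° clockwise)) -> North
  U (U-turn (180°)) -> South
  R (right (90° clockwise)) -> West
Final: West

Answer: Final heading: West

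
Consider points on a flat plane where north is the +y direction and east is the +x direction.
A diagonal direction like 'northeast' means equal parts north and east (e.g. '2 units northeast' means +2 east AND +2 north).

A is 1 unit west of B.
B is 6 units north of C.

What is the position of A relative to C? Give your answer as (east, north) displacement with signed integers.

Answer: A is at (east=-1, north=6) relative to C.

Derivation:
Place C at the origin (east=0, north=0).
  B is 6 units north of C: delta (east=+0, north=+6); B at (east=0, north=6).
  A is 1 unit west of B: delta (east=-1, north=+0); A at (east=-1, north=6).
Therefore A relative to C: (east=-1, north=6).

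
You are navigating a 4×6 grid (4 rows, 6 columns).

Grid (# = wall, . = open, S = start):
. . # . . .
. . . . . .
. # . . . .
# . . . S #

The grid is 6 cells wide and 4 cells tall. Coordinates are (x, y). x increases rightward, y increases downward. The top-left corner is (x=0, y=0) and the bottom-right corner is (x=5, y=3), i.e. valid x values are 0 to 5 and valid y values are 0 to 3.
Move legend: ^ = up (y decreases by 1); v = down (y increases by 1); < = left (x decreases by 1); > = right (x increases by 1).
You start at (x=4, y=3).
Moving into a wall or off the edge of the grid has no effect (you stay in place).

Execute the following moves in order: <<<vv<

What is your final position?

Start: (x=4, y=3)
  < (left): (x=4, y=3) -> (x=3, y=3)
  < (left): (x=3, y=3) -> (x=2, y=3)
  < (left): (x=2, y=3) -> (x=1, y=3)
  v (down): blocked, stay at (x=1, y=3)
  v (down): blocked, stay at (x=1, y=3)
  < (left): blocked, stay at (x=1, y=3)
Final: (x=1, y=3)

Answer: Final position: (x=1, y=3)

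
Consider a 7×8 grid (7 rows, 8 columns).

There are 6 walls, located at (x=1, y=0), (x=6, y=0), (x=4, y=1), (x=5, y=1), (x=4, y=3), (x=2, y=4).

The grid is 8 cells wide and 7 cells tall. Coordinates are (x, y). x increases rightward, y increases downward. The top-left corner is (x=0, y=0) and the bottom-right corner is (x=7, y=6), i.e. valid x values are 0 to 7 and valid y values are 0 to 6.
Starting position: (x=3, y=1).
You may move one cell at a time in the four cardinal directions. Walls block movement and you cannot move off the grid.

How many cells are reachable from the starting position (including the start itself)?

Answer: Reachable cells: 50

Derivation:
BFS flood-fill from (x=3, y=1):
  Distance 0: (x=3, y=1)
  Distance 1: (x=3, y=0), (x=2, y=1), (x=3, y=2)
  Distance 2: (x=2, y=0), (x=4, y=0), (x=1, y=1), (x=2, y=2), (x=4, y=2), (x=3, y=3)
  Distance 3: (x=5, y=0), (x=0, y=1), (x=1, y=2), (x=5, y=2), (x=2, y=3), (x=3, y=4)
  Distance 4: (x=0, y=0), (x=0, y=2), (x=6, y=2), (x=1, y=3), (x=5, y=3), (x=4, y=4), (x=3, y=5)
  Distance 5: (x=6, y=1), (x=7, y=2), (x=0, y=3), (x=6, y=3), (x=1, y=4), (x=5, y=4), (x=2, y=5), (x=4, y=5), (x=3, y=6)
  Distance 6: (x=7, y=1), (x=7, y=3), (x=0, y=4), (x=6, y=4), (x=1, y=5), (x=5, y=5), (x=2, y=6), (x=4, y=6)
  Distance 7: (x=7, y=0), (x=7, y=4), (x=0, y=5), (x=6, y=5), (x=1, y=6), (x=5, y=6)
  Distance 8: (x=7, y=5), (x=0, y=6), (x=6, y=6)
  Distance 9: (x=7, y=6)
Total reachable: 50 (grid has 50 open cells total)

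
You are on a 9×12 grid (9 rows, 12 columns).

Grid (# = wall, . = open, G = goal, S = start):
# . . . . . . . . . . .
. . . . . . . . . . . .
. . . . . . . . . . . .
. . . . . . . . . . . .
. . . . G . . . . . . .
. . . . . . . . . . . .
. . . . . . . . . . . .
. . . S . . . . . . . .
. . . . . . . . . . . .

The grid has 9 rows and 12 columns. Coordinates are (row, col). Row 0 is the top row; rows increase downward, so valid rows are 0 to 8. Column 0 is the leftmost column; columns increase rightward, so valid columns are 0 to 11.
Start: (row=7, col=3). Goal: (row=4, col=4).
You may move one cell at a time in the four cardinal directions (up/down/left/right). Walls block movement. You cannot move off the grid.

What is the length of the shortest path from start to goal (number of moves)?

Answer: Shortest path length: 4

Derivation:
BFS from (row=7, col=3) until reaching (row=4, col=4):
  Distance 0: (row=7, col=3)
  Distance 1: (row=6, col=3), (row=7, col=2), (row=7, col=4), (row=8, col=3)
  Distance 2: (row=5, col=3), (row=6, col=2), (row=6, col=4), (row=7, col=1), (row=7, col=5), (row=8, col=2), (row=8, col=4)
  Distance 3: (row=4, col=3), (row=5, col=2), (row=5, col=4), (row=6, col=1), (row=6, col=5), (row=7, col=0), (row=7, col=6), (row=8, col=1), (row=8, col=5)
  Distance 4: (row=3, col=3), (row=4, col=2), (row=4, col=4), (row=5, col=1), (row=5, col=5), (row=6, col=0), (row=6, col=6), (row=7, col=7), (row=8, col=0), (row=8, col=6)  <- goal reached here
One shortest path (4 moves): (row=7, col=3) -> (row=7, col=4) -> (row=6, col=4) -> (row=5, col=4) -> (row=4, col=4)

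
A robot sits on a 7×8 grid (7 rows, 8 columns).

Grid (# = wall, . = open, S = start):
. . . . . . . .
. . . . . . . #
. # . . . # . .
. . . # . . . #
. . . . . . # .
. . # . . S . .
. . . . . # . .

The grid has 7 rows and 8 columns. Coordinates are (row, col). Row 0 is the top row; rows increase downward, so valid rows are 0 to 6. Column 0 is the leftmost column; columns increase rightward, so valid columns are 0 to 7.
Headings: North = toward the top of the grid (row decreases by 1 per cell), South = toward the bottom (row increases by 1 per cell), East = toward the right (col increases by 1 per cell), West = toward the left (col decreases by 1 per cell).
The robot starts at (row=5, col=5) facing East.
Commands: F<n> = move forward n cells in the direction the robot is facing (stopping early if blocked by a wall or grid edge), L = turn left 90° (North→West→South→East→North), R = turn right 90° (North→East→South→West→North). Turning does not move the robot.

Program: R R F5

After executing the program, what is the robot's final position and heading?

Answer: Final position: (row=5, col=3), facing West

Derivation:
Start: (row=5, col=5), facing East
  R: turn right, now facing South
  R: turn right, now facing West
  F5: move forward 2/5 (blocked), now at (row=5, col=3)
Final: (row=5, col=3), facing West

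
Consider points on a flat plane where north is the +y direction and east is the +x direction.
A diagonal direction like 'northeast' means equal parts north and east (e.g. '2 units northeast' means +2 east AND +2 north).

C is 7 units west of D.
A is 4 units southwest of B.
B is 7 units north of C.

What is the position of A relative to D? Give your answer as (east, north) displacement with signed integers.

Answer: A is at (east=-11, north=3) relative to D.

Derivation:
Place D at the origin (east=0, north=0).
  C is 7 units west of D: delta (east=-7, north=+0); C at (east=-7, north=0).
  B is 7 units north of C: delta (east=+0, north=+7); B at (east=-7, north=7).
  A is 4 units southwest of B: delta (east=-4, north=-4); A at (east=-11, north=3).
Therefore A relative to D: (east=-11, north=3).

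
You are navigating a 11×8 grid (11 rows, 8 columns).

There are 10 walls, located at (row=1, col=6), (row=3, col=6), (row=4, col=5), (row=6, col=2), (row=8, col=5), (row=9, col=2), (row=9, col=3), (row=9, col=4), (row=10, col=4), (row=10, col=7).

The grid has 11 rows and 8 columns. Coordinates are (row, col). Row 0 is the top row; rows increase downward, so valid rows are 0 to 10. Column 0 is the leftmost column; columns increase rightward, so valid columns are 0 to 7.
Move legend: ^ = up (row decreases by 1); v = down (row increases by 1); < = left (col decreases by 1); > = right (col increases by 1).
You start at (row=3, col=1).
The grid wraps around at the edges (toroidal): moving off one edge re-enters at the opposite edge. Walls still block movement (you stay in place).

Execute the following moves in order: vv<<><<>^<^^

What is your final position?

Start: (row=3, col=1)
  v (down): (row=3, col=1) -> (row=4, col=1)
  v (down): (row=4, col=1) -> (row=5, col=1)
  < (left): (row=5, col=1) -> (row=5, col=0)
  < (left): (row=5, col=0) -> (row=5, col=7)
  > (right): (row=5, col=7) -> (row=5, col=0)
  < (left): (row=5, col=0) -> (row=5, col=7)
  < (left): (row=5, col=7) -> (row=5, col=6)
  > (right): (row=5, col=6) -> (row=5, col=7)
  ^ (up): (row=5, col=7) -> (row=4, col=7)
  < (left): (row=4, col=7) -> (row=4, col=6)
  ^ (up): blocked, stay at (row=4, col=6)
  ^ (up): blocked, stay at (row=4, col=6)
Final: (row=4, col=6)

Answer: Final position: (row=4, col=6)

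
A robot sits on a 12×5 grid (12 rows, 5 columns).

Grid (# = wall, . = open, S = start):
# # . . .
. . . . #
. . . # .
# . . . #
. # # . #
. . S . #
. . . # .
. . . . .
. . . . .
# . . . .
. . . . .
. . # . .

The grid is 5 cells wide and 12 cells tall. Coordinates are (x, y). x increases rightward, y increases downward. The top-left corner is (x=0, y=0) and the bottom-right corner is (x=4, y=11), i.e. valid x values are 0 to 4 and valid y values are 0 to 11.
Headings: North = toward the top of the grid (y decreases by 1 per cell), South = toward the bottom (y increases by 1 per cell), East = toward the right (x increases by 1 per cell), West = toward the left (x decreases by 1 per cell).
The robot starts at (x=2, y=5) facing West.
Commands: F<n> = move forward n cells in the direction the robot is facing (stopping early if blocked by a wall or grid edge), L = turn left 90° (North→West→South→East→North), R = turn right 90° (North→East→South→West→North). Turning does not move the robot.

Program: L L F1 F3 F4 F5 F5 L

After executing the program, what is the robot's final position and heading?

Start: (x=2, y=5), facing West
  L: turn left, now facing South
  L: turn left, now facing East
  F1: move forward 1, now at (x=3, y=5)
  F3: move forward 0/3 (blocked), now at (x=3, y=5)
  F4: move forward 0/4 (blocked), now at (x=3, y=5)
  F5: move forward 0/5 (blocked), now at (x=3, y=5)
  F5: move forward 0/5 (blocked), now at (x=3, y=5)
  L: turn left, now facing North
Final: (x=3, y=5), facing North

Answer: Final position: (x=3, y=5), facing North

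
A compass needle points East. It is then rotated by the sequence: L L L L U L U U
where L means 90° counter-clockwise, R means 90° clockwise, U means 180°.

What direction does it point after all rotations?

Answer: Final heading: South

Derivation:
Start: East
  L (left (90° counter-clockwise)) -> North
  L (left (90° counter-clockwise)) -> West
  L (left (90° counter-clockwise)) -> South
  L (left (90° counter-clockwise)) -> East
  U (U-turn (180°)) -> West
  L (left (90° counter-clockwise)) -> South
  U (U-turn (180°)) -> North
  U (U-turn (180°)) -> South
Final: South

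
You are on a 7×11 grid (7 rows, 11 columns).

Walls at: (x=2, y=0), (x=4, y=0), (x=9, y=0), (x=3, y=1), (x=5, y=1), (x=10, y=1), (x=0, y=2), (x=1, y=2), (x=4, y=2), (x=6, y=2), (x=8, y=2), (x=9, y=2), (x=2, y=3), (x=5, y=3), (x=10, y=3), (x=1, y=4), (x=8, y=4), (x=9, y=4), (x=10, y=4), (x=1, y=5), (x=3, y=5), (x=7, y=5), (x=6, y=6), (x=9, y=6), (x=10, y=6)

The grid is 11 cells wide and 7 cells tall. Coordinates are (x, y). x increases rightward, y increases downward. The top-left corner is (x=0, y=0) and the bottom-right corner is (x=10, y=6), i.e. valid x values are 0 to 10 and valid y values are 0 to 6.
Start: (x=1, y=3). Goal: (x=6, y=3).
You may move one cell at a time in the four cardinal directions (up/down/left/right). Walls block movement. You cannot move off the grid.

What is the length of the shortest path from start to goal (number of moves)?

Answer: Shortest path length: 13

Derivation:
BFS from (x=1, y=3) until reaching (x=6, y=3):
  Distance 0: (x=1, y=3)
  Distance 1: (x=0, y=3)
  Distance 2: (x=0, y=4)
  Distance 3: (x=0, y=5)
  Distance 4: (x=0, y=6)
  Distance 5: (x=1, y=6)
  Distance 6: (x=2, y=6)
  Distance 7: (x=2, y=5), (x=3, y=6)
  Distance 8: (x=2, y=4), (x=4, y=6)
  Distance 9: (x=3, y=4), (x=4, y=5), (x=5, y=6)
  Distance 10: (x=3, y=3), (x=4, y=4), (x=5, y=5)
  Distance 11: (x=3, y=2), (x=4, y=3), (x=5, y=4), (x=6, y=5)
  Distance 12: (x=2, y=2), (x=6, y=4)
  Distance 13: (x=2, y=1), (x=6, y=3), (x=7, y=4)  <- goal reached here
One shortest path (13 moves): (x=1, y=3) -> (x=0, y=3) -> (x=0, y=4) -> (x=0, y=5) -> (x=0, y=6) -> (x=1, y=6) -> (x=2, y=6) -> (x=3, y=6) -> (x=4, y=6) -> (x=5, y=6) -> (x=5, y=5) -> (x=6, y=5) -> (x=6, y=4) -> (x=6, y=3)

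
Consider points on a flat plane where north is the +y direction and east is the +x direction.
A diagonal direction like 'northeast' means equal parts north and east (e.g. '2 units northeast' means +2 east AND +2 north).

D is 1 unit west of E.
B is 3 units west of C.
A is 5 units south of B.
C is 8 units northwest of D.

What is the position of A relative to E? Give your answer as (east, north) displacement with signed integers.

Answer: A is at (east=-12, north=3) relative to E.

Derivation:
Place E at the origin (east=0, north=0).
  D is 1 unit west of E: delta (east=-1, north=+0); D at (east=-1, north=0).
  C is 8 units northwest of D: delta (east=-8, north=+8); C at (east=-9, north=8).
  B is 3 units west of C: delta (east=-3, north=+0); B at (east=-12, north=8).
  A is 5 units south of B: delta (east=+0, north=-5); A at (east=-12, north=3).
Therefore A relative to E: (east=-12, north=3).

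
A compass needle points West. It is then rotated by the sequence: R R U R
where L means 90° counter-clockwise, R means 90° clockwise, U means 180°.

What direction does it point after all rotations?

Start: West
  R (right (90° clockwise)) -> North
  R (right (90° clockwise)) -> East
  U (U-turn (180°)) -> West
  R (right (90° clockwise)) -> North
Final: North

Answer: Final heading: North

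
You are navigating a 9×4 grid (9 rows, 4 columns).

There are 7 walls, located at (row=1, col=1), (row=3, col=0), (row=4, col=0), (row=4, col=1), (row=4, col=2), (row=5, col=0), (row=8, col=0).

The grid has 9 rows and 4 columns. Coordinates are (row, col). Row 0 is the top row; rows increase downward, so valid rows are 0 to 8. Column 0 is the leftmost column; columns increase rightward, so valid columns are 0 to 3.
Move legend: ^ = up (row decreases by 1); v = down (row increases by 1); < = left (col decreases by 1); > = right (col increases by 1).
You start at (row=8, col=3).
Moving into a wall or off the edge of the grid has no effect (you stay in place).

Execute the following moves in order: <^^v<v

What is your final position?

Start: (row=8, col=3)
  < (left): (row=8, col=3) -> (row=8, col=2)
  ^ (up): (row=8, col=2) -> (row=7, col=2)
  ^ (up): (row=7, col=2) -> (row=6, col=2)
  v (down): (row=6, col=2) -> (row=7, col=2)
  < (left): (row=7, col=2) -> (row=7, col=1)
  v (down): (row=7, col=1) -> (row=8, col=1)
Final: (row=8, col=1)

Answer: Final position: (row=8, col=1)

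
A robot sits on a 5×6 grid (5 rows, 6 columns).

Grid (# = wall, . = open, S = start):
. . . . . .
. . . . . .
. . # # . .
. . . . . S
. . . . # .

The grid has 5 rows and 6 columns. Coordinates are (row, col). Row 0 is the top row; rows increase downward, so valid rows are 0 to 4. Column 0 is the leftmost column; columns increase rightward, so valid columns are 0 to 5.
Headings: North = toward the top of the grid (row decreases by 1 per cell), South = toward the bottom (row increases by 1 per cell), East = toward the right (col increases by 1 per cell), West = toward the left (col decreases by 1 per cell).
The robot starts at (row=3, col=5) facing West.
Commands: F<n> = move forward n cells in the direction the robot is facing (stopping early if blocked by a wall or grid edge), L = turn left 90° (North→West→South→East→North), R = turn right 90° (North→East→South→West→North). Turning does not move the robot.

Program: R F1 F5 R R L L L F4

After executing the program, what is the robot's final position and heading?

Start: (row=3, col=5), facing West
  R: turn right, now facing North
  F1: move forward 1, now at (row=2, col=5)
  F5: move forward 2/5 (blocked), now at (row=0, col=5)
  R: turn right, now facing East
  R: turn right, now facing South
  L: turn left, now facing East
  L: turn left, now facing North
  L: turn left, now facing West
  F4: move forward 4, now at (row=0, col=1)
Final: (row=0, col=1), facing West

Answer: Final position: (row=0, col=1), facing West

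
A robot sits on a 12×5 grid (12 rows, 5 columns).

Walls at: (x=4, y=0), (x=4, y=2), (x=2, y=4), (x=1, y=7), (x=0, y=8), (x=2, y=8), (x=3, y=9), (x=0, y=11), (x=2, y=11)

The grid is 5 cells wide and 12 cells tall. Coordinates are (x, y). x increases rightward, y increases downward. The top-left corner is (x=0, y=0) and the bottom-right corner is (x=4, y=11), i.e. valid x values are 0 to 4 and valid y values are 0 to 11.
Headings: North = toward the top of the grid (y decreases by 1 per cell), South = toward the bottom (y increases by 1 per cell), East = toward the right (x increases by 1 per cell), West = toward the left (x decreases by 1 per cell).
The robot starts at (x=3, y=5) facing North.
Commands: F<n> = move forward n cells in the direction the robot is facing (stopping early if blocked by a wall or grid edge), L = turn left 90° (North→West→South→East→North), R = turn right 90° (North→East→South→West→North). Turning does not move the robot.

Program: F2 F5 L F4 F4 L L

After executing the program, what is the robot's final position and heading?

Start: (x=3, y=5), facing North
  F2: move forward 2, now at (x=3, y=3)
  F5: move forward 3/5 (blocked), now at (x=3, y=0)
  L: turn left, now facing West
  F4: move forward 3/4 (blocked), now at (x=0, y=0)
  F4: move forward 0/4 (blocked), now at (x=0, y=0)
  L: turn left, now facing South
  L: turn left, now facing East
Final: (x=0, y=0), facing East

Answer: Final position: (x=0, y=0), facing East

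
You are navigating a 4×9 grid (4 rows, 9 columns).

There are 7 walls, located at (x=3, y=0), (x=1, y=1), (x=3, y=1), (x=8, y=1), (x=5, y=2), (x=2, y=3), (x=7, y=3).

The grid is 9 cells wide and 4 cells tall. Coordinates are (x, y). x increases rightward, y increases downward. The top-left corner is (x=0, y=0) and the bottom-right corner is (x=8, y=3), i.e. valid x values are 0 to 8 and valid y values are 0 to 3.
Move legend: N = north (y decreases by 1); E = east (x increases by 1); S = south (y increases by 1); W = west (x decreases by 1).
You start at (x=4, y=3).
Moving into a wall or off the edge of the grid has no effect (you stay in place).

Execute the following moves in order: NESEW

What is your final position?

Start: (x=4, y=3)
  N (north): (x=4, y=3) -> (x=4, y=2)
  E (east): blocked, stay at (x=4, y=2)
  S (south): (x=4, y=2) -> (x=4, y=3)
  E (east): (x=4, y=3) -> (x=5, y=3)
  W (west): (x=5, y=3) -> (x=4, y=3)
Final: (x=4, y=3)

Answer: Final position: (x=4, y=3)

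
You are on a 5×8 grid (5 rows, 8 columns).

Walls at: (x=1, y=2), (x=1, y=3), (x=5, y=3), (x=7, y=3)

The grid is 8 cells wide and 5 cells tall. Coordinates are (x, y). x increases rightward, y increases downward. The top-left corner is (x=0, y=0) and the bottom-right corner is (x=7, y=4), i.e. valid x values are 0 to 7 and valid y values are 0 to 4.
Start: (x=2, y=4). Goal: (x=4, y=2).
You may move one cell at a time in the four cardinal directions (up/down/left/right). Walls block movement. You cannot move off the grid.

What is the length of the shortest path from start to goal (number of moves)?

BFS from (x=2, y=4) until reaching (x=4, y=2):
  Distance 0: (x=2, y=4)
  Distance 1: (x=2, y=3), (x=1, y=4), (x=3, y=4)
  Distance 2: (x=2, y=2), (x=3, y=3), (x=0, y=4), (x=4, y=4)
  Distance 3: (x=2, y=1), (x=3, y=2), (x=0, y=3), (x=4, y=3), (x=5, y=4)
  Distance 4: (x=2, y=0), (x=1, y=1), (x=3, y=1), (x=0, y=2), (x=4, y=2), (x=6, y=4)  <- goal reached here
One shortest path (4 moves): (x=2, y=4) -> (x=3, y=4) -> (x=4, y=4) -> (x=4, y=3) -> (x=4, y=2)

Answer: Shortest path length: 4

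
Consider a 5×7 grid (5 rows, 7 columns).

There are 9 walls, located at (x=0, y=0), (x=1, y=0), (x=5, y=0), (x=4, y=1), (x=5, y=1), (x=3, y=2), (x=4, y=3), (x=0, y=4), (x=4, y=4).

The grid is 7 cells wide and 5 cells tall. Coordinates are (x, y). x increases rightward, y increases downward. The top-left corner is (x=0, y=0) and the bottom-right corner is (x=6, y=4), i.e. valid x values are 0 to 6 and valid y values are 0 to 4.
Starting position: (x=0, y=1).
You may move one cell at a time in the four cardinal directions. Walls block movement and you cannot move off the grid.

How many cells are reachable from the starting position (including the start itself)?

BFS flood-fill from (x=0, y=1):
  Distance 0: (x=0, y=1)
  Distance 1: (x=1, y=1), (x=0, y=2)
  Distance 2: (x=2, y=1), (x=1, y=2), (x=0, y=3)
  Distance 3: (x=2, y=0), (x=3, y=1), (x=2, y=2), (x=1, y=3)
  Distance 4: (x=3, y=0), (x=2, y=3), (x=1, y=4)
  Distance 5: (x=4, y=0), (x=3, y=3), (x=2, y=4)
  Distance 6: (x=3, y=4)
Total reachable: 17 (grid has 26 open cells total)

Answer: Reachable cells: 17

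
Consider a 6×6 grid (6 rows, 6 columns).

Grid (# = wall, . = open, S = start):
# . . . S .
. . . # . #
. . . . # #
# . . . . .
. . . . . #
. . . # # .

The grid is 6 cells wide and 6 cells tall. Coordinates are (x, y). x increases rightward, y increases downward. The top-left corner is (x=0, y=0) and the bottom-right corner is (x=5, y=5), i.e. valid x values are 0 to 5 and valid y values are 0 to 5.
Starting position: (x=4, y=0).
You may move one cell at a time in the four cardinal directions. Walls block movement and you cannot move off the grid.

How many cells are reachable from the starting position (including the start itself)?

BFS flood-fill from (x=4, y=0):
  Distance 0: (x=4, y=0)
  Distance 1: (x=3, y=0), (x=5, y=0), (x=4, y=1)
  Distance 2: (x=2, y=0)
  Distance 3: (x=1, y=0), (x=2, y=1)
  Distance 4: (x=1, y=1), (x=2, y=2)
  Distance 5: (x=0, y=1), (x=1, y=2), (x=3, y=2), (x=2, y=3)
  Distance 6: (x=0, y=2), (x=1, y=3), (x=3, y=3), (x=2, y=4)
  Distance 7: (x=4, y=3), (x=1, y=4), (x=3, y=4), (x=2, y=5)
  Distance 8: (x=5, y=3), (x=0, y=4), (x=4, y=4), (x=1, y=5)
  Distance 9: (x=0, y=5)
Total reachable: 26 (grid has 27 open cells total)

Answer: Reachable cells: 26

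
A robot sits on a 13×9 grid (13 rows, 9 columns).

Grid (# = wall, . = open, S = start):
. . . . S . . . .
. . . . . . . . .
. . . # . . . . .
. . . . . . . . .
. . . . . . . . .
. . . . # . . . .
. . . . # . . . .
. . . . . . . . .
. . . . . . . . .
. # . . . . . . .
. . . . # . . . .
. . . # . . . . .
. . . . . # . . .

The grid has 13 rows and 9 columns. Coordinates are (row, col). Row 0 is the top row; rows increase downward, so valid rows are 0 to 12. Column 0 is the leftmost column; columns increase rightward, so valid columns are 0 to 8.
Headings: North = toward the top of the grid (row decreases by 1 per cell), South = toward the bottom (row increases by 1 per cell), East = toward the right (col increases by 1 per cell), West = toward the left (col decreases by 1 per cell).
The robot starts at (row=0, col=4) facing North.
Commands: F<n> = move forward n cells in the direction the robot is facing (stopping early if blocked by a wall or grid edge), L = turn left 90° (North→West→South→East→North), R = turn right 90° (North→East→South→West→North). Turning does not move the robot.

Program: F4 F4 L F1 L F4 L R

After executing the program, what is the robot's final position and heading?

Answer: Final position: (row=1, col=3), facing South

Derivation:
Start: (row=0, col=4), facing North
  F4: move forward 0/4 (blocked), now at (row=0, col=4)
  F4: move forward 0/4 (blocked), now at (row=0, col=4)
  L: turn left, now facing West
  F1: move forward 1, now at (row=0, col=3)
  L: turn left, now facing South
  F4: move forward 1/4 (blocked), now at (row=1, col=3)
  L: turn left, now facing East
  R: turn right, now facing South
Final: (row=1, col=3), facing South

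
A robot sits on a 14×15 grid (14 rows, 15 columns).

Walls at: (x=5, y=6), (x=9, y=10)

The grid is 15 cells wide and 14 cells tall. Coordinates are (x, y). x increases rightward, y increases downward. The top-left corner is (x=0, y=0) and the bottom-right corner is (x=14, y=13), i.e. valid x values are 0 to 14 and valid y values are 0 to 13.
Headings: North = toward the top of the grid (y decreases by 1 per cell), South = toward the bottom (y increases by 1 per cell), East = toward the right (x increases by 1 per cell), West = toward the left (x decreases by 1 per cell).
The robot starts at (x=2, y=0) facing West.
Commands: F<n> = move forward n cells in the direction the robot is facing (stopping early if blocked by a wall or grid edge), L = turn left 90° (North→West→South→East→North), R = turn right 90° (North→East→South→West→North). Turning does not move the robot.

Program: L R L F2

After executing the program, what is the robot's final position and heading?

Answer: Final position: (x=2, y=2), facing South

Derivation:
Start: (x=2, y=0), facing West
  L: turn left, now facing South
  R: turn right, now facing West
  L: turn left, now facing South
  F2: move forward 2, now at (x=2, y=2)
Final: (x=2, y=2), facing South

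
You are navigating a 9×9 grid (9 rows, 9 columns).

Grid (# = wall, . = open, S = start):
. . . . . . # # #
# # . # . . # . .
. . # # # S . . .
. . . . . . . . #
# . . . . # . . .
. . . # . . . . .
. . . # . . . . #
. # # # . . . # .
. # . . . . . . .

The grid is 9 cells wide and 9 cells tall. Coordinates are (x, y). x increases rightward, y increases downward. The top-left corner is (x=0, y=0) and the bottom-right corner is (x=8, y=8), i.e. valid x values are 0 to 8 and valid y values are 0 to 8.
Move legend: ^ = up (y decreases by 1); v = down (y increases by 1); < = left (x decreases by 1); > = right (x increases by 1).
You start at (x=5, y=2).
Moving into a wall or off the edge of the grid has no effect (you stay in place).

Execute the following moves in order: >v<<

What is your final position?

Start: (x=5, y=2)
  > (right): (x=5, y=2) -> (x=6, y=2)
  v (down): (x=6, y=2) -> (x=6, y=3)
  < (left): (x=6, y=3) -> (x=5, y=3)
  < (left): (x=5, y=3) -> (x=4, y=3)
Final: (x=4, y=3)

Answer: Final position: (x=4, y=3)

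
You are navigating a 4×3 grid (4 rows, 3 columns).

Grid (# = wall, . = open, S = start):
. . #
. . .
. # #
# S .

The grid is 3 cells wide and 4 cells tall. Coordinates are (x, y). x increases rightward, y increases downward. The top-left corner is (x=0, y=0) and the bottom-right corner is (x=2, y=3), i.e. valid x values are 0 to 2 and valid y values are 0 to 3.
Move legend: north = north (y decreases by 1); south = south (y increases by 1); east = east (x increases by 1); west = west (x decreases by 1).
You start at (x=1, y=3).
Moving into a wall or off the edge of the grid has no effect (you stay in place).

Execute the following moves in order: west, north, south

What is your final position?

Start: (x=1, y=3)
  west (west): blocked, stay at (x=1, y=3)
  north (north): blocked, stay at (x=1, y=3)
  south (south): blocked, stay at (x=1, y=3)
Final: (x=1, y=3)

Answer: Final position: (x=1, y=3)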